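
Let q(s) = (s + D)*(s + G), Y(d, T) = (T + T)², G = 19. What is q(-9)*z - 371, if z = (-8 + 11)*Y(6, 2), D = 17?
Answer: 3469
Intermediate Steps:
Y(d, T) = 4*T² (Y(d, T) = (2*T)² = 4*T²)
z = 48 (z = (-8 + 11)*(4*2²) = 3*(4*4) = 3*16 = 48)
q(s) = (17 + s)*(19 + s) (q(s) = (s + 17)*(s + 19) = (17 + s)*(19 + s))
q(-9)*z - 371 = (323 + (-9)² + 36*(-9))*48 - 371 = (323 + 81 - 324)*48 - 371 = 80*48 - 371 = 3840 - 371 = 3469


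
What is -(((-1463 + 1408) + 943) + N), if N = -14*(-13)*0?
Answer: -888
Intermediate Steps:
N = 0 (N = 182*0 = 0)
-(((-1463 + 1408) + 943) + N) = -(((-1463 + 1408) + 943) + 0) = -((-55 + 943) + 0) = -(888 + 0) = -1*888 = -888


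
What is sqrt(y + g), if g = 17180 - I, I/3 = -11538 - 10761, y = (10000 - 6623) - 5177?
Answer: sqrt(82277) ≈ 286.84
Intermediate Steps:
y = -1800 (y = 3377 - 5177 = -1800)
I = -66897 (I = 3*(-11538 - 10761) = 3*(-22299) = -66897)
g = 84077 (g = 17180 - 1*(-66897) = 17180 + 66897 = 84077)
sqrt(y + g) = sqrt(-1800 + 84077) = sqrt(82277)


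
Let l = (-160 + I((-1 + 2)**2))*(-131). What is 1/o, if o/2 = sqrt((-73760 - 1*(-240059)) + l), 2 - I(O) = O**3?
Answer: sqrt(5198)/62376 ≈ 0.0011558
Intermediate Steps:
I(O) = 2 - O**3
l = 20829 (l = (-160 + (2 - ((-1 + 2)**2)**3))*(-131) = (-160 + (2 - (1**2)**3))*(-131) = (-160 + (2 - 1*1**3))*(-131) = (-160 + (2 - 1*1))*(-131) = (-160 + (2 - 1))*(-131) = (-160 + 1)*(-131) = -159*(-131) = 20829)
o = 12*sqrt(5198) (o = 2*sqrt((-73760 - 1*(-240059)) + 20829) = 2*sqrt((-73760 + 240059) + 20829) = 2*sqrt(166299 + 20829) = 2*sqrt(187128) = 2*(6*sqrt(5198)) = 12*sqrt(5198) ≈ 865.17)
1/o = 1/(12*sqrt(5198)) = sqrt(5198)/62376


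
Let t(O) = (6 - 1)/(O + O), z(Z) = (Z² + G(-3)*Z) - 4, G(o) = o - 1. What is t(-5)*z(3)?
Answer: 7/2 ≈ 3.5000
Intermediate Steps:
G(o) = -1 + o
z(Z) = -4 + Z² - 4*Z (z(Z) = (Z² + (-1 - 3)*Z) - 4 = (Z² - 4*Z) - 4 = -4 + Z² - 4*Z)
t(O) = 5/(2*O) (t(O) = 5/((2*O)) = 5*(1/(2*O)) = 5/(2*O))
t(-5)*z(3) = ((5/2)/(-5))*(-4 + 3² - 4*3) = ((5/2)*(-⅕))*(-4 + 9 - 12) = -½*(-7) = 7/2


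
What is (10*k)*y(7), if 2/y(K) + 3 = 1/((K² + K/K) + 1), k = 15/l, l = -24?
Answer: 1275/304 ≈ 4.1941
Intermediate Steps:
k = -5/8 (k = 15/(-24) = 15*(-1/24) = -5/8 ≈ -0.62500)
y(K) = 2/(-3 + 1/(2 + K²)) (y(K) = 2/(-3 + 1/((K² + K/K) + 1)) = 2/(-3 + 1/((K² + 1) + 1)) = 2/(-3 + 1/((1 + K²) + 1)) = 2/(-3 + 1/(2 + K²)))
(10*k)*y(7) = (10*(-5/8))*(2*(-2 - 1*7²)/(5 + 3*7²)) = -25*(-2 - 1*49)/(2*(5 + 3*49)) = -25*(-2 - 49)/(2*(5 + 147)) = -25*(-51)/(2*152) = -25/4*(-51/76) = 1275/304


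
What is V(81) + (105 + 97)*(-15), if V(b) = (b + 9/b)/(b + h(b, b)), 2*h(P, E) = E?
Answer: -6625150/2187 ≈ -3029.3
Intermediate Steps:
h(P, E) = E/2
V(b) = 2*(b + 9/b)/(3*b) (V(b) = (b + 9/b)/(b + b/2) = (b + 9/b)/((3*b/2)) = (b + 9/b)*(2/(3*b)) = 2*(b + 9/b)/(3*b))
V(81) + (105 + 97)*(-15) = (⅔ + 6/81²) + (105 + 97)*(-15) = (⅔ + 6*(1/6561)) + 202*(-15) = (⅔ + 2/2187) - 3030 = 1460/2187 - 3030 = -6625150/2187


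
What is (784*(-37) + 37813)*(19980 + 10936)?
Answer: 272215380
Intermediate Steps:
(784*(-37) + 37813)*(19980 + 10936) = (-29008 + 37813)*30916 = 8805*30916 = 272215380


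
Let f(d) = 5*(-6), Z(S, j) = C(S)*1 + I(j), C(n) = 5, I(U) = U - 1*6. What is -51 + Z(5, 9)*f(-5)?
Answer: -291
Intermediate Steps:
I(U) = -6 + U (I(U) = U - 6 = -6 + U)
Z(S, j) = -1 + j (Z(S, j) = 5*1 + (-6 + j) = 5 + (-6 + j) = -1 + j)
f(d) = -30
-51 + Z(5, 9)*f(-5) = -51 + (-1 + 9)*(-30) = -51 + 8*(-30) = -51 - 240 = -291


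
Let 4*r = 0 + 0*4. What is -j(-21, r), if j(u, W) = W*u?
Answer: 0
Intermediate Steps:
r = 0 (r = (0 + 0*4)/4 = (0 + 0)/4 = (1/4)*0 = 0)
-j(-21, r) = -0*(-21) = -1*0 = 0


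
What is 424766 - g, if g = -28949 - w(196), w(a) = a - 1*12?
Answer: 453899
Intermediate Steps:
w(a) = -12 + a (w(a) = a - 12 = -12 + a)
g = -29133 (g = -28949 - (-12 + 196) = -28949 - 1*184 = -28949 - 184 = -29133)
424766 - g = 424766 - 1*(-29133) = 424766 + 29133 = 453899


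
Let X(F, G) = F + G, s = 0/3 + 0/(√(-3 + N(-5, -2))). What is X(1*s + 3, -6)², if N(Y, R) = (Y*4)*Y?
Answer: 9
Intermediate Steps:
N(Y, R) = 4*Y² (N(Y, R) = (4*Y)*Y = 4*Y²)
s = 0 (s = 0/3 + 0/(√(-3 + 4*(-5)²)) = 0*(⅓) + 0/(√(-3 + 4*25)) = 0 + 0/(√(-3 + 100)) = 0 + 0/(√97) = 0 + 0*(√97/97) = 0 + 0 = 0)
X(1*s + 3, -6)² = ((1*0 + 3) - 6)² = ((0 + 3) - 6)² = (3 - 6)² = (-3)² = 9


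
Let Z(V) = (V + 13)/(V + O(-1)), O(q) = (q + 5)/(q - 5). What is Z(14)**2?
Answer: 6561/1600 ≈ 4.1006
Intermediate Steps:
O(q) = (5 + q)/(-5 + q)
Z(V) = (13 + V)/(-2/3 + V) (Z(V) = (V + 13)/(V + (5 - 1)/(-5 - 1)) = (13 + V)/(V + 4/(-6)) = (13 + V)/(V - 1/6*4) = (13 + V)/(V - 2/3) = (13 + V)/(-2/3 + V))
Z(14)**2 = (3*(13 + 14)/(-2 + 3*14))**2 = (3*27/(-2 + 42))**2 = (3*27/40)**2 = (3*(1/40)*27)**2 = (81/40)**2 = 6561/1600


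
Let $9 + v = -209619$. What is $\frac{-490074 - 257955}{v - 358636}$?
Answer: $\frac{748029}{568264} \approx 1.3163$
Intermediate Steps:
$v = -209628$ ($v = -9 - 209619 = -209628$)
$\frac{-490074 - 257955}{v - 358636} = \frac{-490074 - 257955}{-209628 - 358636} = - \frac{748029}{-568264} = \left(-748029\right) \left(- \frac{1}{568264}\right) = \frac{748029}{568264}$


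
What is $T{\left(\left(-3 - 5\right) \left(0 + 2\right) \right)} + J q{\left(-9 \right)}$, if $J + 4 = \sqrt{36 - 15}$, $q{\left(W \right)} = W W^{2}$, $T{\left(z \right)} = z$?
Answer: $2900 - 729 \sqrt{21} \approx -440.7$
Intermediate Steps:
$q{\left(W \right)} = W^{3}$
$J = -4 + \sqrt{21}$ ($J = -4 + \sqrt{36 - 15} = -4 + \sqrt{21} \approx 0.58258$)
$T{\left(\left(-3 - 5\right) \left(0 + 2\right) \right)} + J q{\left(-9 \right)} = \left(-3 - 5\right) \left(0 + 2\right) + \left(-4 + \sqrt{21}\right) \left(-9\right)^{3} = \left(-8\right) 2 + \left(-4 + \sqrt{21}\right) \left(-729\right) = -16 + \left(2916 - 729 \sqrt{21}\right) = 2900 - 729 \sqrt{21}$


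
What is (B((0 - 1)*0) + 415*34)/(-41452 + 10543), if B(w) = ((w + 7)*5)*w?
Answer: -14110/30909 ≈ -0.45650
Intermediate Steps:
B(w) = w*(35 + 5*w) (B(w) = ((7 + w)*5)*w = (35 + 5*w)*w = w*(35 + 5*w))
(B((0 - 1)*0) + 415*34)/(-41452 + 10543) = (5*((0 - 1)*0)*(7 + (0 - 1)*0) + 415*34)/(-41452 + 10543) = (5*(-1*0)*(7 - 1*0) + 14110)/(-30909) = (5*0*(7 + 0) + 14110)*(-1/30909) = (5*0*7 + 14110)*(-1/30909) = (0 + 14110)*(-1/30909) = 14110*(-1/30909) = -14110/30909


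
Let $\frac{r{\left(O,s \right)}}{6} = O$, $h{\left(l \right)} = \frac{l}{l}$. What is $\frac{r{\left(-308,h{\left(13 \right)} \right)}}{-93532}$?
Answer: $\frac{462}{23383} \approx 0.019758$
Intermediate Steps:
$h{\left(l \right)} = 1$
$r{\left(O,s \right)} = 6 O$
$\frac{r{\left(-308,h{\left(13 \right)} \right)}}{-93532} = \frac{6 \left(-308\right)}{-93532} = \left(-1848\right) \left(- \frac{1}{93532}\right) = \frac{462}{23383}$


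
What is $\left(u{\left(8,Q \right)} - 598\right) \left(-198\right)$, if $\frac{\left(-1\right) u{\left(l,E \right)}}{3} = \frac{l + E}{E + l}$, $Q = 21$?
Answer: $118998$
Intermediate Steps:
$u{\left(l,E \right)} = -3$ ($u{\left(l,E \right)} = - 3 \frac{l + E}{E + l} = - 3 \frac{E + l}{E + l} = \left(-3\right) 1 = -3$)
$\left(u{\left(8,Q \right)} - 598\right) \left(-198\right) = \left(-3 - 598\right) \left(-198\right) = \left(-601\right) \left(-198\right) = 118998$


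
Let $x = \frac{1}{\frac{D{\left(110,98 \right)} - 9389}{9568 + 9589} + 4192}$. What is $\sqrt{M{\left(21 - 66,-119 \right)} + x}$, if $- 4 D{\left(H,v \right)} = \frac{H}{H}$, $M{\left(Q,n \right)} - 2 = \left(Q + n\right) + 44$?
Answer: $\frac{i \sqrt{12172985326625658666}}{321187019} \approx 10.863 i$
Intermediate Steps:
$M{\left(Q,n \right)} = 46 + Q + n$ ($M{\left(Q,n \right)} = 2 + \left(\left(Q + n\right) + 44\right) = 2 + \left(44 + Q + n\right) = 46 + Q + n$)
$D{\left(H,v \right)} = - \frac{1}{4}$ ($D{\left(H,v \right)} = - \frac{H \frac{1}{H}}{4} = \left(- \frac{1}{4}\right) 1 = - \frac{1}{4}$)
$x = \frac{76628}{321187019}$ ($x = \frac{1}{\frac{- \frac{1}{4} - 9389}{9568 + 9589} + 4192} = \frac{1}{- \frac{37557}{4 \cdot 19157} + 4192} = \frac{1}{\left(- \frac{37557}{4}\right) \frac{1}{19157} + 4192} = \frac{1}{- \frac{37557}{76628} + 4192} = \frac{1}{\frac{321187019}{76628}} = \frac{76628}{321187019} \approx 0.00023858$)
$\sqrt{M{\left(21 - 66,-119 \right)} + x} = \sqrt{\left(46 + \left(21 - 66\right) - 119\right) + \frac{76628}{321187019}} = \sqrt{\left(46 - 45 - 119\right) + \frac{76628}{321187019}} = \sqrt{-118 + \frac{76628}{321187019}} = \sqrt{- \frac{37899991614}{321187019}} = \frac{i \sqrt{12172985326625658666}}{321187019}$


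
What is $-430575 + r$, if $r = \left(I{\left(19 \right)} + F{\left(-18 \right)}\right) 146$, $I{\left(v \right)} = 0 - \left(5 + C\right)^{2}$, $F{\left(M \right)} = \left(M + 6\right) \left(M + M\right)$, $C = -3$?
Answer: $-368087$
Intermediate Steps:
$F{\left(M \right)} = 2 M \left(6 + M\right)$ ($F{\left(M \right)} = \left(6 + M\right) 2 M = 2 M \left(6 + M\right)$)
$I{\left(v \right)} = -4$ ($I{\left(v \right)} = 0 - \left(5 - 3\right)^{2} = 0 - 2^{2} = 0 - 4 = -4$)
$r = 62488$ ($r = \left(-4 + 2 \left(-18\right) \left(6 - 18\right)\right) 146 = \left(-4 + 2 \left(-18\right) \left(-12\right)\right) 146 = \left(-4 + 432\right) 146 = 428 \cdot 146 = 62488$)
$-430575 + r = -430575 + 62488 = -368087$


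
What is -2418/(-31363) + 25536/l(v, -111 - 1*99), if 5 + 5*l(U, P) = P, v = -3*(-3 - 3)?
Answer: -800781594/1348609 ≈ -593.78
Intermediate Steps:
v = 18 (v = -3*(-6) = 18)
l(U, P) = -1 + P/5
-2418/(-31363) + 25536/l(v, -111 - 1*99) = -2418/(-31363) + 25536/(-1 + (-111 - 1*99)/5) = -2418*(-1/31363) + 25536/(-1 + (-111 - 99)/5) = 2418/31363 + 25536/(-1 + (⅕)*(-210)) = 2418/31363 + 25536/(-1 - 42) = 2418/31363 + 25536/(-43) = 2418/31363 + 25536*(-1/43) = 2418/31363 - 25536/43 = -800781594/1348609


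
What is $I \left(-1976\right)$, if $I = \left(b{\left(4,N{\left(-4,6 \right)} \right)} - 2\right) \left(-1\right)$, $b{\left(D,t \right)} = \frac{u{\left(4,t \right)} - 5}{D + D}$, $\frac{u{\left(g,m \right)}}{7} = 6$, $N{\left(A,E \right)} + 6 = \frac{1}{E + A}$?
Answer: $5187$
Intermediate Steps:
$N{\left(A,E \right)} = -6 + \frac{1}{A + E}$ ($N{\left(A,E \right)} = -6 + \frac{1}{E + A} = -6 + \frac{1}{A + E}$)
$u{\left(g,m \right)} = 42$ ($u{\left(g,m \right)} = 7 \cdot 6 = 42$)
$b{\left(D,t \right)} = \frac{37}{2 D}$ ($b{\left(D,t \right)} = \frac{42 - 5}{D + D} = \frac{37}{2 D}$)
$I = - \frac{21}{8}$ ($I = \left(\frac{37}{2 \cdot 4} - 2\right) \left(-1\right) = \left(\frac{37}{2} \cdot \frac{1}{4} - 2\right) \left(-1\right) = \left(\frac{37}{8} - 2\right) \left(-1\right) = \frac{21}{8} \left(-1\right) = - \frac{21}{8} \approx -2.625$)
$I \left(-1976\right) = \left(- \frac{21}{8}\right) \left(-1976\right) = 5187$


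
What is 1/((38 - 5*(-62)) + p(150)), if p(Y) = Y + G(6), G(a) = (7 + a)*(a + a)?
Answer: 1/654 ≈ 0.0015291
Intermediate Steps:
G(a) = 2*a*(7 + a) (G(a) = (7 + a)*(2*a) = 2*a*(7 + a))
p(Y) = 156 + Y (p(Y) = Y + 2*6*(7 + 6) = Y + 2*6*13 = Y + 156 = 156 + Y)
1/((38 - 5*(-62)) + p(150)) = 1/((38 - 5*(-62)) + (156 + 150)) = 1/((38 + 310) + 306) = 1/(348 + 306) = 1/654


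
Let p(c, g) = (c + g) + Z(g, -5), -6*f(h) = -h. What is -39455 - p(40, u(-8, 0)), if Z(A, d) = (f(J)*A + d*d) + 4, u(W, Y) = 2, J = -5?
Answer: -118573/3 ≈ -39524.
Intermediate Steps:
f(h) = h/6 (f(h) = -(-1)*h/6 = h/6)
Z(A, d) = 4 + d² - 5*A/6 (Z(A, d) = (((⅙)*(-5))*A + d*d) + 4 = (-5*A/6 + d²) + 4 = (d² - 5*A/6) + 4 = 4 + d² - 5*A/6)
p(c, g) = 29 + c + g/6 (p(c, g) = (c + g) + (4 + (-5)² - 5*g/6) = (c + g) + (4 + 25 - 5*g/6) = (c + g) + (29 - 5*g/6) = 29 + c + g/6)
-39455 - p(40, u(-8, 0)) = -39455 - (29 + 40 + (⅙)*2) = -39455 - (29 + 40 + ⅓) = -39455 - 1*208/3 = -39455 - 208/3 = -118573/3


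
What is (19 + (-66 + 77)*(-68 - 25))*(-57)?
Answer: 57228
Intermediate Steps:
(19 + (-66 + 77)*(-68 - 25))*(-57) = (19 + 11*(-93))*(-57) = (19 - 1023)*(-57) = -1004*(-57) = 57228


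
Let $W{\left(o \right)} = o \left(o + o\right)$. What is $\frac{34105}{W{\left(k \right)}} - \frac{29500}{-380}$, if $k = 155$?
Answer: $\frac{14304349}{182590} \approx 78.341$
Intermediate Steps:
$W{\left(o \right)} = 2 o^{2}$ ($W{\left(o \right)} = o 2 o = 2 o^{2}$)
$\frac{34105}{W{\left(k \right)}} - \frac{29500}{-380} = \frac{34105}{2 \cdot 155^{2}} - \frac{29500}{-380} = \frac{34105}{2 \cdot 24025} - - \frac{1475}{19} = \frac{34105}{48050} + \frac{1475}{19} = 34105 \cdot \frac{1}{48050} + \frac{1475}{19} = \frac{6821}{9610} + \frac{1475}{19} = \frac{14304349}{182590}$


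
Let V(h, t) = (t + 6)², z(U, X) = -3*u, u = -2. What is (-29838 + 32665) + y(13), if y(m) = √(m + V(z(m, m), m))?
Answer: 2827 + √374 ≈ 2846.3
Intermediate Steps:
z(U, X) = 6 (z(U, X) = -3*(-2) = 6)
V(h, t) = (6 + t)²
y(m) = √(m + (6 + m)²)
(-29838 + 32665) + y(13) = (-29838 + 32665) + √(13 + (6 + 13)²) = 2827 + √(13 + 19²) = 2827 + √(13 + 361) = 2827 + √374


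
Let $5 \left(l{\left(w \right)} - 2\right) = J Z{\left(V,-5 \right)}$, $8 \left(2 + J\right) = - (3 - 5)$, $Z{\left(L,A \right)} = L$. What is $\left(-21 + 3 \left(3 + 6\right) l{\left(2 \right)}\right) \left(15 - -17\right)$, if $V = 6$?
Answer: $- \frac{3792}{5} \approx -758.4$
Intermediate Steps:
$J = - \frac{7}{4}$ ($J = -2 + \frac{\left(-1\right) \left(3 - 5\right)}{8} = -2 + \frac{\left(-1\right) \left(-2\right)}{8} = -2 + \frac{1}{8} \cdot 2 = -2 + \frac{1}{4} = - \frac{7}{4} \approx -1.75$)
$l{\left(w \right)} = - \frac{1}{10}$ ($l{\left(w \right)} = 2 + \frac{\left(- \frac{7}{4}\right) 6}{5} = 2 + \frac{1}{5} \left(- \frac{21}{2}\right) = 2 - \frac{21}{10} = - \frac{1}{10}$)
$\left(-21 + 3 \left(3 + 6\right) l{\left(2 \right)}\right) \left(15 - -17\right) = \left(-21 + 3 \left(3 + 6\right) \left(- \frac{1}{10}\right)\right) \left(15 - -17\right) = \left(-21 + 3 \cdot 9 \left(- \frac{1}{10}\right)\right) \left(15 + 17\right) = \left(-21 + 27 \left(- \frac{1}{10}\right)\right) 32 = \left(-21 - \frac{27}{10}\right) 32 = \left(- \frac{237}{10}\right) 32 = - \frac{3792}{5}$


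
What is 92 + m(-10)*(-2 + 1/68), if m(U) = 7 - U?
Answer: 233/4 ≈ 58.250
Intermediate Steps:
92 + m(-10)*(-2 + 1/68) = 92 + (7 - 1*(-10))*(-2 + 1/68) = 92 + (7 + 10)*(-2 + 1/68) = 92 + 17*(-135/68) = 92 - 135/4 = 233/4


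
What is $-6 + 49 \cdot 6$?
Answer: $288$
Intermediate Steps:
$-6 + 49 \cdot 6 = -6 + 294 = 288$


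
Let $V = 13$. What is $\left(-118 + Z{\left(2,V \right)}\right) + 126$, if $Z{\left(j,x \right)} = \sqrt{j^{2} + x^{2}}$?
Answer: $8 + \sqrt{173} \approx 21.153$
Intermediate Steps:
$\left(-118 + Z{\left(2,V \right)}\right) + 126 = \left(-118 + \sqrt{2^{2} + 13^{2}}\right) + 126 = \left(-118 + \sqrt{4 + 169}\right) + 126 = \left(-118 + \sqrt{173}\right) + 126 = 8 + \sqrt{173}$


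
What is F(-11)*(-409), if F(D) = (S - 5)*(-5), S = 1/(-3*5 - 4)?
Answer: -196320/19 ≈ -10333.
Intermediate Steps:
S = -1/19 (S = 1/(-15 - 4) = 1/(-19) = -1/19 ≈ -0.052632)
F(D) = 480/19 (F(D) = (-1/19 - 5)*(-5) = -96/19*(-5) = 480/19)
F(-11)*(-409) = (480/19)*(-409) = -196320/19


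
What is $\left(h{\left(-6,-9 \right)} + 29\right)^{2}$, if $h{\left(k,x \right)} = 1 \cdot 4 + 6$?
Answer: $1521$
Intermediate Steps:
$h{\left(k,x \right)} = 10$ ($h{\left(k,x \right)} = 4 + 6 = 10$)
$\left(h{\left(-6,-9 \right)} + 29\right)^{2} = \left(10 + 29\right)^{2} = 39^{2} = 1521$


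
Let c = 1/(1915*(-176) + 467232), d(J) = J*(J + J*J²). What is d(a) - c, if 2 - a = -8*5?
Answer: 405347584319/130192 ≈ 3.1135e+6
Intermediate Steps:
a = 42 (a = 2 - (-8)*5 = 2 - 1*(-40) = 2 + 40 = 42)
d(J) = J*(J + J³)
c = 1/130192 (c = 1/(-337040 + 467232) = 1/130192 ≈ 7.6810e-6)
d(a) - c = (42² + 42⁴) - 1*1/130192 = (1764 + 3111696) - 1/130192 = 3113460 - 1/130192 = 405347584319/130192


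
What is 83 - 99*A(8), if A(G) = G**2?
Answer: -6253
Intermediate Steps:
83 - 99*A(8) = 83 - 99*8**2 = 83 - 99*64 = 83 - 6336 = -6253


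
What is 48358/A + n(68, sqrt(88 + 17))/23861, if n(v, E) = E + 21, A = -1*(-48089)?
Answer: 1154880107/1147451629 + sqrt(105)/23861 ≈ 1.0069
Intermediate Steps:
A = 48089
n(v, E) = 21 + E
48358/A + n(68, sqrt(88 + 17))/23861 = 48358/48089 + (21 + sqrt(88 + 17))/23861 = 48358*(1/48089) + (21 + sqrt(105))*(1/23861) = 48358/48089 + (21/23861 + sqrt(105)/23861) = 1154880107/1147451629 + sqrt(105)/23861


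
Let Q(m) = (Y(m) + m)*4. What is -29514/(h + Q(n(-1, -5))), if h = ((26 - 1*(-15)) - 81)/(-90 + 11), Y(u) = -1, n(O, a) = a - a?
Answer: 388601/46 ≈ 8447.8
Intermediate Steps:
n(O, a) = 0
Q(m) = -4 + 4*m (Q(m) = (-1 + m)*4 = -4 + 4*m)
h = 40/79 (h = ((26 + 15) - 81)/(-79) = (41 - 81)*(-1/79) = -40*(-1/79) = 40/79 ≈ 0.50633)
-29514/(h + Q(n(-1, -5))) = -29514/(40/79 + (-4 + 4*0)) = -29514/(40/79 + (-4 + 0)) = -29514/(40/79 - 4) = -29514/(-276/79) = -79/276*(-29514) = 388601/46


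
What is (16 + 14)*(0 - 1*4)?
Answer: -120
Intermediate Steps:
(16 + 14)*(0 - 1*4) = 30*(0 - 4) = 30*(-4) = -120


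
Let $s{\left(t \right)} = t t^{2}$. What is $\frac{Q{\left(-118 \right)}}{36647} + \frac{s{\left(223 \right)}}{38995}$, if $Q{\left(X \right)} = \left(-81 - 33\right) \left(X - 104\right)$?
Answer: $\frac{407386247309}{1429049765} \approx 285.07$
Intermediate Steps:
$Q{\left(X \right)} = 11856 - 114 X$ ($Q{\left(X \right)} = - 114 \left(-104 + X\right) = 11856 - 114 X$)
$s{\left(t \right)} = t^{3}$
$\frac{Q{\left(-118 \right)}}{36647} + \frac{s{\left(223 \right)}}{38995} = \frac{11856 - -13452}{36647} + \frac{223^{3}}{38995} = \left(11856 + 13452\right) \frac{1}{36647} + 11089567 \cdot \frac{1}{38995} = 25308 \cdot \frac{1}{36647} + \frac{11089567}{38995} = \frac{25308}{36647} + \frac{11089567}{38995} = \frac{407386247309}{1429049765}$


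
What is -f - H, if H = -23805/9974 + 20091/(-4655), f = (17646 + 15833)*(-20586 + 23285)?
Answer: -4195313107214461/46428970 ≈ -9.0360e+7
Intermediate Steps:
f = 90359821 (f = 33479*2699 = 90359821)
H = -311199909/46428970 (H = -23805*1/9974 + 20091*(-1/4655) = -23805/9974 - 20091/4655 = -311199909/46428970 ≈ -6.7027)
-f - H = -1*90359821 - 1*(-311199909/46428970) = -90359821 + 311199909/46428970 = -4195313107214461/46428970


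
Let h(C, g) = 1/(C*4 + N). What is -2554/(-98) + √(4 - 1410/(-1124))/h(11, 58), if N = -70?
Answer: 1277/49 - 13*√1659586/281 ≈ -33.537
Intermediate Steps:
h(C, g) = 1/(-70 + 4*C) (h(C, g) = 1/(C*4 - 70) = 1/(4*C - 70) = 1/(-70 + 4*C))
-2554/(-98) + √(4 - 1410/(-1124))/h(11, 58) = -2554/(-98) + √(4 - 1410/(-1124))/((1/(2*(-35 + 2*11)))) = -2554*(-1/98) + √(4 - 1410*(-1/1124))/((1/(2*(-35 + 22)))) = 1277/49 + √(4 + 705/562)/(((½)/(-13))) = 1277/49 + √(2953/562)/(((½)*(-1/13))) = 1277/49 + (√1659586/562)/(-1/26) = 1277/49 + (√1659586/562)*(-26) = 1277/49 - 13*√1659586/281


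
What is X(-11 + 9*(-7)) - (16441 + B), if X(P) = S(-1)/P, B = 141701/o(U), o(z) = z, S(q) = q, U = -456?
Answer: -272149387/16872 ≈ -16130.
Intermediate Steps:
B = -141701/456 (B = 141701/(-456) = 141701*(-1/456) = -141701/456 ≈ -310.75)
X(P) = -1/P
X(-11 + 9*(-7)) - (16441 + B) = -1/(-11 + 9*(-7)) - (16441 - 141701/456) = -1/(-11 - 63) - 1*7355395/456 = -1/(-74) - 7355395/456 = -1*(-1/74) - 7355395/456 = 1/74 - 7355395/456 = -272149387/16872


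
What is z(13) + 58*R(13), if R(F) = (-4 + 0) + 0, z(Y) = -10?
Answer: -242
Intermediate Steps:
R(F) = -4 (R(F) = -4 + 0 = -4)
z(13) + 58*R(13) = -10 + 58*(-4) = -10 - 232 = -242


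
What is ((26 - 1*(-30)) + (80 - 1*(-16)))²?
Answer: 23104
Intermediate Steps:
((26 - 1*(-30)) + (80 - 1*(-16)))² = ((26 + 30) + (80 + 16))² = (56 + 96)² = 152² = 23104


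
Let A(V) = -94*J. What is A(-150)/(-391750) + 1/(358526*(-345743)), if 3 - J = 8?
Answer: -5826019215621/4856048962495150 ≈ -0.0011997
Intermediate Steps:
J = -5 (J = 3 - 1*8 = 3 - 8 = -5)
A(V) = 470 (A(V) = -94*(-5) = 470)
A(-150)/(-391750) + 1/(358526*(-345743)) = 470/(-391750) + 1/(358526*(-345743)) = 470*(-1/391750) + (1/358526)*(-1/345743) = -47/39175 - 1/123957854818 = -5826019215621/4856048962495150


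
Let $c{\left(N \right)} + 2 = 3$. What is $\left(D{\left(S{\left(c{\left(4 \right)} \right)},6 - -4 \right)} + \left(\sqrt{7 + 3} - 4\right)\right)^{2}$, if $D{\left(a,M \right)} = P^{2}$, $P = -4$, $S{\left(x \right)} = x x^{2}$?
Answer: $\left(12 + \sqrt{10}\right)^{2} \approx 229.89$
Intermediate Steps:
$c{\left(N \right)} = 1$ ($c{\left(N \right)} = -2 + 3 = 1$)
$S{\left(x \right)} = x^{3}$
$D{\left(a,M \right)} = 16$ ($D{\left(a,M \right)} = \left(-4\right)^{2} = 16$)
$\left(D{\left(S{\left(c{\left(4 \right)} \right)},6 - -4 \right)} + \left(\sqrt{7 + 3} - 4\right)\right)^{2} = \left(16 + \left(\sqrt{7 + 3} - 4\right)\right)^{2} = \left(16 - \left(4 - \sqrt{10}\right)\right)^{2} = \left(12 + \sqrt{10}\right)^{2}$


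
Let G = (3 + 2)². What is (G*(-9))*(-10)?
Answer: 2250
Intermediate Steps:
G = 25 (G = 5² = 25)
(G*(-9))*(-10) = (25*(-9))*(-10) = -225*(-10) = 2250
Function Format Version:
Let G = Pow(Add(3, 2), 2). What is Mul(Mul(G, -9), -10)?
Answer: 2250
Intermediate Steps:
G = 25 (G = Pow(5, 2) = 25)
Mul(Mul(G, -9), -10) = Mul(Mul(25, -9), -10) = Mul(-225, -10) = 2250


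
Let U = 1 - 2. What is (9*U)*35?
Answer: -315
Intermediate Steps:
U = -1
(9*U)*35 = (9*(-1))*35 = -9*35 = -315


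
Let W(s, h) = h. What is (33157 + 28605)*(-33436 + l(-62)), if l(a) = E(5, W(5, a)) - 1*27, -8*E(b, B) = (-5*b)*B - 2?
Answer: -2078692753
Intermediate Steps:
E(b, B) = ¼ + 5*B*b/8 (E(b, B) = -((-5*b)*B - 2)/8 = -(-5*B*b - 2)/8 = -(-2 - 5*B*b)/8 = ¼ + 5*B*b/8)
l(a) = -107/4 + 25*a/8 (l(a) = (¼ + (5/8)*a*5) - 1*27 = (¼ + 25*a/8) - 27 = -107/4 + 25*a/8)
(33157 + 28605)*(-33436 + l(-62)) = (33157 + 28605)*(-33436 + (-107/4 + (25/8)*(-62))) = 61762*(-33436 + (-107/4 - 775/4)) = 61762*(-33436 - 441/2) = 61762*(-67313/2) = -2078692753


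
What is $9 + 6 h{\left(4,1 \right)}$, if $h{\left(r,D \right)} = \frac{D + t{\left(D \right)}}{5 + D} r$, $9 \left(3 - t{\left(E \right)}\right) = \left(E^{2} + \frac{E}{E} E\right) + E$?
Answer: $\frac{71}{3} \approx 23.667$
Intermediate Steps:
$t{\left(E \right)} = 3 - \frac{2 E}{9} - \frac{E^{2}}{9}$ ($t{\left(E \right)} = 3 - \frac{\left(E^{2} + \frac{E}{E} E\right) + E}{9} = 3 - \frac{\left(E^{2} + 1 E\right) + E}{9} = 3 - \frac{\left(E^{2} + E\right) + E}{9} = 3 - \frac{\left(E + E^{2}\right) + E}{9} = 3 - \frac{E^{2} + 2 E}{9} = 3 - \left(\frac{E^{2}}{9} + \frac{2 E}{9}\right) = 3 - \frac{2 E}{9} - \frac{E^{2}}{9}$)
$h{\left(r,D \right)} = \frac{r \left(3 - \frac{D^{2}}{9} + \frac{7 D}{9}\right)}{5 + D}$ ($h{\left(r,D \right)} = \frac{D - \left(-3 + \frac{D^{2}}{9} + \frac{2 D}{9}\right)}{5 + D} r = \frac{3 - \frac{D^{2}}{9} + \frac{7 D}{9}}{5 + D} r = \frac{r \left(3 - \frac{D^{2}}{9} + \frac{7 D}{9}\right)}{5 + D}$)
$9 + 6 h{\left(4,1 \right)} = 9 + 6 \cdot \frac{1}{9} \cdot 4 \frac{1}{5 + 1} \left(27 - 1^{2} + 7 \cdot 1\right) = 9 + 6 \cdot \frac{1}{9} \cdot 4 \cdot \frac{1}{6} \left(27 - 1 + 7\right) = 9 + 6 \cdot \frac{1}{9} \cdot 4 \cdot \frac{1}{6} \cdot 33 = 9 + 6 \cdot \frac{22}{9} = 9 + \frac{44}{3} = \frac{71}{3}$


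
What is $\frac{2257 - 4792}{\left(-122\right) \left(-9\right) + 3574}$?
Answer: $- \frac{2535}{4672} \approx -0.54259$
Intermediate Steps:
$\frac{2257 - 4792}{\left(-122\right) \left(-9\right) + 3574} = - \frac{2535}{1098 + 3574} = - \frac{2535}{4672}$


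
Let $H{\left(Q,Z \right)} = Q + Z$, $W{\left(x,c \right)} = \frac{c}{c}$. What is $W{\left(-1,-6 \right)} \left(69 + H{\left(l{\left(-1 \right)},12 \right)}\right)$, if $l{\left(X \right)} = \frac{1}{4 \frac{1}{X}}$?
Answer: $\frac{323}{4} \approx 80.75$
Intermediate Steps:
$l{\left(X \right)} = \frac{X}{4}$
$W{\left(x,c \right)} = 1$
$W{\left(-1,-6 \right)} \left(69 + H{\left(l{\left(-1 \right)},12 \right)}\right) = 1 \left(69 + \left(\frac{1}{4} \left(-1\right) + 12\right)\right) = 1 \left(69 + \left(- \frac{1}{4} + 12\right)\right) = 1 \left(69 + \frac{47}{4}\right) = 1 \cdot \frac{323}{4} = \frac{323}{4}$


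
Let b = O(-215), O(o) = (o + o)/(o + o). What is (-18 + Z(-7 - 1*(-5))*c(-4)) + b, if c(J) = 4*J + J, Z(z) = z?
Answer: 23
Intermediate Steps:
c(J) = 5*J
O(o) = 1 (O(o) = (2*o)/((2*o)) = (2*o)*(1/(2*o)) = 1)
b = 1
(-18 + Z(-7 - 1*(-5))*c(-4)) + b = (-18 + (-7 - 1*(-5))*(5*(-4))) + 1 = (-18 + (-7 + 5)*(-20)) + 1 = (-18 - 2*(-20)) + 1 = (-18 + 40) + 1 = 22 + 1 = 23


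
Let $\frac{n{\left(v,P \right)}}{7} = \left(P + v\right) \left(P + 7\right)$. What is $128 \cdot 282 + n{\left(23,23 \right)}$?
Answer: $45756$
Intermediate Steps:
$n{\left(v,P \right)} = 7 \left(7 + P\right) \left(P + v\right)$ ($n{\left(v,P \right)} = 7 \left(P + v\right) \left(P + 7\right) = 7 \left(P + v\right) \left(7 + P\right) = 7 \left(7 + P\right) \left(P + v\right)$)
$128 \cdot 282 + n{\left(23,23 \right)} = 128 \cdot 282 + \left(7 \cdot 23^{2} + 49 \cdot 23 + 49 \cdot 23 + 7 \cdot 23 \cdot 23\right) = 36096 + \left(7 \cdot 529 + 1127 + 1127 + 3703\right) = 36096 + \left(3703 + 1127 + 1127 + 3703\right) = 36096 + 9660 = 45756$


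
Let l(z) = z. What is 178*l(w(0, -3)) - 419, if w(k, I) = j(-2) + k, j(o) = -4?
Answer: -1131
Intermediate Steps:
w(k, I) = -4 + k
178*l(w(0, -3)) - 419 = 178*(-4 + 0) - 419 = 178*(-4) - 419 = -712 - 419 = -1131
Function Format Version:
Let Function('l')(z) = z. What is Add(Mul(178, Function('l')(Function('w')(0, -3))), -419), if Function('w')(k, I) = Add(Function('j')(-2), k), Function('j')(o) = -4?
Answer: -1131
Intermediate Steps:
Function('w')(k, I) = Add(-4, k)
Add(Mul(178, Function('l')(Function('w')(0, -3))), -419) = Add(Mul(178, Add(-4, 0)), -419) = Add(Mul(178, -4), -419) = Add(-712, -419) = -1131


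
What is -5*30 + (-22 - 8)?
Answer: -180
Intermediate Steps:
-5*30 + (-22 - 8) = -150 - 30 = -180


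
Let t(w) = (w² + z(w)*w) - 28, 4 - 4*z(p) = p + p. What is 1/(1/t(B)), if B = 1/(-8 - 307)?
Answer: -5557229/198450 ≈ -28.003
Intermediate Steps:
z(p) = 1 - p/2 (z(p) = 1 - (p + p)/4 = 1 - p/2)
B = -1/315 (B = 1/(-315) = -1/315 ≈ -0.0031746)
t(w) = -28 + w² + w*(1 - w/2) (t(w) = (w² + (1 - w/2)*w) - 28 = (w² + w*(1 - w/2)) - 28 = -28 + w² + w*(1 - w/2))
1/(1/t(B)) = 1/(1/(-28 - 1/315 + (-1/315)²/2)) = 1/(1/(-28 - 1/315 + (½)*(1/99225))) = 1/(1/(-28 - 1/315 + 1/198450)) = 1/(1/(-5557229/198450)) = 1/(-198450/5557229) = -5557229/198450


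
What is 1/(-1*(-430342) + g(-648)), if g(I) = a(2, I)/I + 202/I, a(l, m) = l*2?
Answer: 324/139430705 ≈ 2.3237e-6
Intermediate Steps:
a(l, m) = 2*l
g(I) = 206/I (g(I) = (2*2)/I + 202/I = 4/I + 202/I = 206/I)
1/(-1*(-430342) + g(-648)) = 1/(-1*(-430342) + 206/(-648)) = 1/(430342 + 206*(-1/648)) = 1/(430342 - 103/324) = 1/(139430705/324) = 324/139430705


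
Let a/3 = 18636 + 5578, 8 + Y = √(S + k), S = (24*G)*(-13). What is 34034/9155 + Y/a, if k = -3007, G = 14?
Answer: 1236112294/332518755 + 5*I*√295/72642 ≈ 3.7174 + 0.0011822*I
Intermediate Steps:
S = -4368 (S = (24*14)*(-13) = 336*(-13) = -4368)
Y = -8 + 5*I*√295 (Y = -8 + √(-4368 - 3007) = -8 + √(-7375) = -8 + 5*I*√295 ≈ -8.0 + 85.878*I)
a = 72642 (a = 3*(18636 + 5578) = 3*24214 = 72642)
34034/9155 + Y/a = 34034/9155 + (-8 + 5*I*√295)/72642 = 34034*(1/9155) + (-8 + 5*I*√295)*(1/72642) = 34034/9155 + (-4/36321 + 5*I*√295/72642) = 1236112294/332518755 + 5*I*√295/72642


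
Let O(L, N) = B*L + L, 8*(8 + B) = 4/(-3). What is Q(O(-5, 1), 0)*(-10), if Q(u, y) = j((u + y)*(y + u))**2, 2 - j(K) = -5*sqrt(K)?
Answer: -5907845/18 ≈ -3.2821e+5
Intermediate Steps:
B = -49/6 (B = -8 + (4/(-3))/8 = -8 + (4*(-1/3))/8 = -8 + (1/8)*(-4/3) = -8 - 1/6 = -49/6 ≈ -8.1667)
O(L, N) = -43*L/6 (O(L, N) = -49*L/6 + L = -43*L/6)
j(K) = 2 + 5*sqrt(K) (j(K) = 2 - (-5)*sqrt(K) = 2 + 5*sqrt(K))
Q(u, y) = (2 + 5*sqrt((u + y)**2))**2 (Q(u, y) = (2 + 5*sqrt((u + y)*(y + u)))**2 = (2 + 5*sqrt((u + y)*(u + y)))**2 = (2 + 5*sqrt((u + y)**2))**2)
Q(O(-5, 1), 0)*(-10) = (2 + 5*sqrt((-43/6*(-5))**2 + 0**2 + 2*(-43/6*(-5))*0))**2*(-10) = (2 + 5*sqrt((215/6)**2 + 0 + 2*(215/6)*0))**2*(-10) = (2 + 5*sqrt(46225/36 + 0 + 0))**2*(-10) = (2 + 5*sqrt(46225/36))**2*(-10) = (2 + 5*(215/6))**2*(-10) = (2 + 1075/6)**2*(-10) = (1087/6)**2*(-10) = (1181569/36)*(-10) = -5907845/18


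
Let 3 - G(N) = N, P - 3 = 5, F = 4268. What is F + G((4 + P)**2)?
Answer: 4127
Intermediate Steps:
P = 8 (P = 3 + 5 = 8)
G(N) = 3 - N
F + G((4 + P)**2) = 4268 + (3 - (4 + 8)**2) = 4268 + (3 - 1*12**2) = 4268 + (3 - 1*144) = 4268 + (3 - 144) = 4268 - 141 = 4127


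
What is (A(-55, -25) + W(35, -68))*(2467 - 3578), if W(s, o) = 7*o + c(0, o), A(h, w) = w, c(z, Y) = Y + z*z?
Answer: 632159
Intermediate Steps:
c(z, Y) = Y + z**2
W(s, o) = 8*o (W(s, o) = 7*o + (o + 0**2) = 7*o + (o + 0) = 7*o + o = 8*o)
(A(-55, -25) + W(35, -68))*(2467 - 3578) = (-25 + 8*(-68))*(2467 - 3578) = (-25 - 544)*(-1111) = -569*(-1111) = 632159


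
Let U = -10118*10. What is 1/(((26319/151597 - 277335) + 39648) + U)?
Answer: -151597/51371194280 ≈ -2.9510e-6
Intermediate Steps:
U = -101180
1/(((26319/151597 - 277335) + 39648) + U) = 1/(((26319/151597 - 277335) + 39648) - 101180) = 1/((-42043127676/151597 + 39648) - 101180) = 1/(-36032609820/151597 - 101180) = 1/(-51371194280/151597) = -151597/51371194280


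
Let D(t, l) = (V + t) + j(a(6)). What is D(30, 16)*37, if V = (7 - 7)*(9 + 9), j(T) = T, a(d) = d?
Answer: 1332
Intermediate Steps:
V = 0 (V = 0*18 = 0)
D(t, l) = 6 + t (D(t, l) = (0 + t) + 6 = t + 6 = 6 + t)
D(30, 16)*37 = (6 + 30)*37 = 36*37 = 1332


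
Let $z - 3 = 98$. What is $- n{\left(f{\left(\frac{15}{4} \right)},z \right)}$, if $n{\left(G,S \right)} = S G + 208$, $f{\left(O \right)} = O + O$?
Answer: $- \frac{1931}{2} \approx -965.5$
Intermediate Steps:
$z = 101$ ($z = 3 + 98 = 101$)
$f{\left(O \right)} = 2 O$
$n{\left(G,S \right)} = 208 + G S$ ($n{\left(G,S \right)} = G S + 208 = 208 + G S$)
$- n{\left(f{\left(\frac{15}{4} \right)},z \right)} = - (208 + 2 \cdot \frac{15}{4} \cdot 101) = - (208 + \frac{15}{2} \cdot 101) = - (208 + \frac{1515}{2}) = \left(-1\right) \frac{1931}{2} = - \frac{1931}{2}$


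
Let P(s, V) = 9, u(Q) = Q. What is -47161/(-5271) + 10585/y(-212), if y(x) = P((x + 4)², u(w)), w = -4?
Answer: 18739328/15813 ≈ 1185.1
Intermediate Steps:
y(x) = 9
-47161/(-5271) + 10585/y(-212) = -47161/(-5271) + 10585/9 = -47161*(-1/5271) + 10585*(⅑) = 47161/5271 + 10585/9 = 18739328/15813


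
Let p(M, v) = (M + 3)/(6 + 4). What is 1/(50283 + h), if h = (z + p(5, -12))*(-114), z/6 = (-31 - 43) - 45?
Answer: 5/657939 ≈ 7.5995e-6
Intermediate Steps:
p(M, v) = 3/10 + M/10 (p(M, v) = (3 + M)/10 = (3 + M)*(1/10) = 3/10 + M/10)
z = -714 (z = 6*((-31 - 43) - 45) = 6*(-74 - 45) = 6*(-119) = -714)
h = 406524/5 (h = (-714 + (3/10 + (1/10)*5))*(-114) = (-714 + (3/10 + 1/2))*(-114) = (-714 + 4/5)*(-114) = -3566/5*(-114) = 406524/5 ≈ 81305.)
1/(50283 + h) = 1/(50283 + 406524/5) = 1/(657939/5) = 5/657939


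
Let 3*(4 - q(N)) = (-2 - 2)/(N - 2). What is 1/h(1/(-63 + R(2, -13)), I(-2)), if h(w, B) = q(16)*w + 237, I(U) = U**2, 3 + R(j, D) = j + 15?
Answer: 1029/243787 ≈ 0.0042209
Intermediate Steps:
R(j, D) = 12 + j (R(j, D) = -3 + (j + 15) = -3 + (15 + j) = 12 + j)
q(N) = 4 + 4/(3*(-2 + N)) (q(N) = 4 - (-2 - 2)/(3*(N - 2)) = 4 - (-4)/(3*(-2 + N)) = 4 + 4/(3*(-2 + N)))
h(w, B) = 237 + 86*w/21 (h(w, B) = (4*(-5 + 3*16)/(3*(-2 + 16)))*w + 237 = ((4/3)*(-5 + 48)/14)*w + 237 = ((4/3)*(1/14)*43)*w + 237 = 86*w/21 + 237 = 237 + 86*w/21)
1/h(1/(-63 + R(2, -13)), I(-2)) = 1/(237 + 86/(21*(-63 + (12 + 2)))) = 1/(237 + 86/(21*(-63 + 14))) = 1/(237 + (86/21)/(-49)) = 1/(237 + (86/21)*(-1/49)) = 1/(237 - 86/1029) = 1/(243787/1029) = 1029/243787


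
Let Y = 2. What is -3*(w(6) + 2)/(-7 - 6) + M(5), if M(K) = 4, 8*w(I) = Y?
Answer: 235/52 ≈ 4.5192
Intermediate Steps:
w(I) = ¼ (w(I) = (⅛)*2 = ¼)
-3*(w(6) + 2)/(-7 - 6) + M(5) = -3*(¼ + 2)/(-7 - 6) + 4 = -27/(4*(-13)) + 4 = -27*(-1)/(4*13) + 4 = -3*(-9/52) + 4 = 27/52 + 4 = 235/52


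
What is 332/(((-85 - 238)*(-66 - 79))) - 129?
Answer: -6041383/46835 ≈ -128.99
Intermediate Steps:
332/(((-85 - 238)*(-66 - 79))) - 129 = 332/((-323*(-145))) - 129 = 332/46835 - 129 = -6041383/46835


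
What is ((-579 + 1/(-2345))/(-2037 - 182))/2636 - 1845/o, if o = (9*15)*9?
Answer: -140585687692/92586854115 ≈ -1.5184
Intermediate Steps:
o = 1215 (o = 135*9 = 1215)
((-579 + 1/(-2345))/(-2037 - 182))/2636 - 1845/o = ((-579 + 1/(-2345))/(-2037 - 182))/2636 - 1845/1215 = ((-579 - 1/2345)/(-2219))*(1/2636) - 1845*1/1215 = -1357756/2345*(-1/2219)*(1/2636) - 41/27 = (1357756/5203555)*(1/2636) - 41/27 = 339439/3429142745 - 41/27 = -140585687692/92586854115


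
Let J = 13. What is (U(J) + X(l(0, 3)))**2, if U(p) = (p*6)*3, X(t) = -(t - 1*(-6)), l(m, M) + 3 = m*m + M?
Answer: 51984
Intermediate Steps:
l(m, M) = -3 + M + m**2 (l(m, M) = -3 + (m*m + M) = -3 + (m**2 + M) = -3 + (M + m**2) = -3 + M + m**2)
X(t) = -6 - t (X(t) = -(t + 6) = -(6 + t) = -6 - t)
U(p) = 18*p (U(p) = (6*p)*3 = 18*p)
(U(J) + X(l(0, 3)))**2 = (18*13 + (-6 - (-3 + 3 + 0**2)))**2 = (234 + (-6 - (-3 + 3 + 0)))**2 = (234 + (-6 - 1*0))**2 = (234 + (-6 + 0))**2 = (234 - 6)**2 = 228**2 = 51984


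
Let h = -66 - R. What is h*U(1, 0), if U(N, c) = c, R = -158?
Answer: 0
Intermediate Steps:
h = 92 (h = -66 - 1*(-158) = -66 + 158 = 92)
h*U(1, 0) = 92*0 = 0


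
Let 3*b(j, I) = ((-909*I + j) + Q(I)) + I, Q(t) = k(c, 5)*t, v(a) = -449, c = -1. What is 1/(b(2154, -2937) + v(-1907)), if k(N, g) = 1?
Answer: 1/888222 ≈ 1.1258e-6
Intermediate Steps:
Q(t) = t (Q(t) = 1*t = t)
b(j, I) = -907*I/3 + j/3 (b(j, I) = (((-909*I + j) + I) + I)/3 = (((j - 909*I) + I) + I)/3 = ((j - 908*I) + I)/3 = (j - 907*I)/3 = -907*I/3 + j/3)
1/(b(2154, -2937) + v(-1907)) = 1/((-907/3*(-2937) + (⅓)*2154) - 449) = 1/((887953 + 718) - 449) = 1/(888671 - 449) = 1/888222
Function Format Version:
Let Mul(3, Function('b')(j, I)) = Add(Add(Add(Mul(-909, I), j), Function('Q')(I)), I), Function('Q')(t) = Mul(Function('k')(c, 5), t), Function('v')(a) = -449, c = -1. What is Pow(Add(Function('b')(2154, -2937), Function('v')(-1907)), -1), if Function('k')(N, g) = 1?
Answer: Rational(1, 888222) ≈ 1.1258e-6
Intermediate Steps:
Function('Q')(t) = t (Function('Q')(t) = Mul(1, t) = t)
Function('b')(j, I) = Add(Mul(Rational(-907, 3), I), Mul(Rational(1, 3), j)) (Function('b')(j, I) = Mul(Rational(1, 3), Add(Add(Add(Mul(-909, I), j), I), I)) = Mul(Rational(1, 3), Add(Add(Add(j, Mul(-909, I)), I), I)) = Mul(Rational(1, 3), Add(Add(j, Mul(-908, I)), I)) = Mul(Rational(1, 3), Add(j, Mul(-907, I))) = Add(Mul(Rational(-907, 3), I), Mul(Rational(1, 3), j)))
Pow(Add(Function('b')(2154, -2937), Function('v')(-1907)), -1) = Pow(Add(Add(Mul(Rational(-907, 3), -2937), Mul(Rational(1, 3), 2154)), -449), -1) = Pow(Add(Add(887953, 718), -449), -1) = Pow(Add(888671, -449), -1) = Pow(888222, -1) = Rational(1, 888222)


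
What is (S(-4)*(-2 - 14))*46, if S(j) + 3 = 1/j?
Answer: 2392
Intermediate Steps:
S(j) = -3 + 1/j
(S(-4)*(-2 - 14))*46 = ((-3 + 1/(-4))*(-2 - 14))*46 = ((-3 - ¼)*(-16))*46 = -13/4*(-16)*46 = 52*46 = 2392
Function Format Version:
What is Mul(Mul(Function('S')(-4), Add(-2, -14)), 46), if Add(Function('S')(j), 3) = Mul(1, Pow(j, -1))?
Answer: 2392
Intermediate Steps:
Function('S')(j) = Add(-3, Pow(j, -1)) (Function('S')(j) = Add(-3, Mul(1, Pow(j, -1))) = Add(-3, Pow(j, -1)))
Mul(Mul(Function('S')(-4), Add(-2, -14)), 46) = Mul(Mul(Add(-3, Pow(-4, -1)), Add(-2, -14)), 46) = Mul(Mul(Add(-3, Rational(-1, 4)), -16), 46) = Mul(Mul(Rational(-13, 4), -16), 46) = Mul(52, 46) = 2392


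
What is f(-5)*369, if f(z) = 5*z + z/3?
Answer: -9840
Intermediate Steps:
f(z) = 16*z/3 (f(z) = 5*z + z*(⅓) = 5*z + z/3 = 16*z/3)
f(-5)*369 = ((16/3)*(-5))*369 = -80/3*369 = -9840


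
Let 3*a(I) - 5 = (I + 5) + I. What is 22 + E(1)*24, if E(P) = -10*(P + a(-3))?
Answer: -538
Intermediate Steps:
a(I) = 10/3 + 2*I/3 (a(I) = 5/3 + ((I + 5) + I)/3 = 5/3 + ((5 + I) + I)/3 = 5/3 + (5 + 2*I)/3 = 5/3 + (5/3 + 2*I/3) = 10/3 + 2*I/3)
E(P) = -40/3 - 10*P (E(P) = -10*(P + (10/3 + (⅔)*(-3))) = -10*(P + (10/3 - 2)) = -10*(P + 4/3) = -10*(4/3 + P) = -40/3 - 10*P)
22 + E(1)*24 = 22 + (-40/3 - 10*1)*24 = 22 + (-40/3 - 10)*24 = 22 - 70/3*24 = 22 - 560 = -538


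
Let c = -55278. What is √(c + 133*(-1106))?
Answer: 2*I*√50594 ≈ 449.86*I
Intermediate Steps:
√(c + 133*(-1106)) = √(-55278 + 133*(-1106)) = √(-55278 - 147098) = √(-202376) = 2*I*√50594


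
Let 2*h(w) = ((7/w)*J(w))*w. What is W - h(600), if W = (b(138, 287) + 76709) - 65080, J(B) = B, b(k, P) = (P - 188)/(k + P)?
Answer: 4049924/425 ≈ 9529.2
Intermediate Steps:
b(k, P) = (-188 + P)/(P + k)
h(w) = 7*w/2 (h(w) = (((7/w)*w)*w)/2 = (7*w)/2 = 7*w/2)
W = 4942424/425 (W = ((-188 + 287)/(287 + 138) + 76709) - 65080 = (99/425 + 76709) - 65080 = 32601424/425 - 65080 = 4942424/425 ≈ 11629.)
W - h(600) = 4942424/425 - 7*600/2 = 4942424/425 - 1*2100 = 4942424/425 - 2100 = 4049924/425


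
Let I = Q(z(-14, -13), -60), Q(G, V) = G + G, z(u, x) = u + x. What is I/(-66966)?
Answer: 9/11161 ≈ 0.00080638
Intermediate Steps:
Q(G, V) = 2*G
I = -54 (I = 2*(-14 - 13) = 2*(-27) = -54)
I/(-66966) = -54/(-66966) = -54*(-1/66966) = 9/11161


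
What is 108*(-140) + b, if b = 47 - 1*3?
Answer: -15076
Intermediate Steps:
b = 44 (b = 47 - 3 = 44)
108*(-140) + b = 108*(-140) + 44 = -15120 + 44 = -15076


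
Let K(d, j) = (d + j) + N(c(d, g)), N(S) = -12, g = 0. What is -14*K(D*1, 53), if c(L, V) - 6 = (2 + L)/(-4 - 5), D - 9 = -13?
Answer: -518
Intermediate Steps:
D = -4 (D = 9 - 13 = -4)
c(L, V) = 52/9 - L/9 (c(L, V) = 6 + (2 + L)/(-4 - 5) = 6 + (2 + L)/(-9) = 6 + (2 + L)*(-⅑) = 6 + (-2/9 - L/9) = 52/9 - L/9)
K(d, j) = -12 + d + j (K(d, j) = (d + j) - 12 = -12 + d + j)
-14*K(D*1, 53) = -14*(-12 - 4*1 + 53) = -14*(-12 - 4 + 53) = -14*37 = -518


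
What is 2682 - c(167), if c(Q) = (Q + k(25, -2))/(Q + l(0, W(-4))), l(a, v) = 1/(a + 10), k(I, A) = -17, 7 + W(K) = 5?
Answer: 1493374/557 ≈ 2681.1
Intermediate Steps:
W(K) = -2 (W(K) = -7 + 5 = -2)
l(a, v) = 1/(10 + a)
c(Q) = (-17 + Q)/(1/10 + Q) (c(Q) = (Q - 17)/(Q + 1/(10 + 0)) = (-17 + Q)/(Q + 1/10) = (-17 + Q)/(1/10 + Q))
2682 - c(167) = 2682 - 10*(-17 + 167)/(1 + 10*167) = 2682 - 10*150/(1 + 1670) = 2682 - 10*150/1671 = 2682 - 1*500/557 = 2682 - 500/557 = 1493374/557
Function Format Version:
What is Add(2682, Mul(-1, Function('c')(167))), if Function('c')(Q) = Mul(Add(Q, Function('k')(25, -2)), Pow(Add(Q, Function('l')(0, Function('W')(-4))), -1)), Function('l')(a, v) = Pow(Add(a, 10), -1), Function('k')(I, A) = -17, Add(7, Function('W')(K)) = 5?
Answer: Rational(1493374, 557) ≈ 2681.1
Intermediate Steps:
Function('W')(K) = -2 (Function('W')(K) = Add(-7, 5) = -2)
Function('l')(a, v) = Pow(Add(10, a), -1)
Function('c')(Q) = Mul(Pow(Add(Rational(1, 10), Q), -1), Add(-17, Q)) (Function('c')(Q) = Mul(Add(Q, -17), Pow(Add(Q, Pow(Add(10, 0), -1)), -1)) = Mul(Add(-17, Q), Pow(Add(Q, Pow(10, -1)), -1)) = Mul(Add(-17, Q), Pow(Add(Q, Rational(1, 10)), -1)) = Mul(Add(-17, Q), Pow(Add(Rational(1, 10), Q), -1)) = Mul(Pow(Add(Rational(1, 10), Q), -1), Add(-17, Q)))
Add(2682, Mul(-1, Function('c')(167))) = Add(2682, Mul(-1, Mul(10, Pow(Add(1, Mul(10, 167)), -1), Add(-17, 167)))) = Add(2682, Mul(-1, Mul(10, Pow(Add(1, 1670), -1), 150))) = Add(2682, Mul(-1, Mul(10, Pow(1671, -1), 150))) = Add(2682, Mul(-1, Mul(10, Rational(1, 1671), 150))) = Add(2682, Mul(-1, Rational(500, 557))) = Add(2682, Rational(-500, 557)) = Rational(1493374, 557)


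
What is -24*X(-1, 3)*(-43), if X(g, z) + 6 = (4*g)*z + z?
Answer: -15480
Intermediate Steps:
X(g, z) = -6 + z + 4*g*z (X(g, z) = -6 + ((4*g)*z + z) = -6 + (4*g*z + z) = -6 + (z + 4*g*z) = -6 + z + 4*g*z)
-24*X(-1, 3)*(-43) = -24*(-6 + 3 + 4*(-1)*3)*(-43) = -24*(-6 + 3 - 12)*(-43) = -24*(-15)*(-43) = 360*(-43) = -15480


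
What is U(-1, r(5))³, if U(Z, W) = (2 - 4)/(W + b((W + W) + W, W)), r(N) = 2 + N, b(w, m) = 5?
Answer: -1/216 ≈ -0.0046296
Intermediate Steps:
U(Z, W) = -2/(5 + W) (U(Z, W) = (2 - 4)/(W + 5) = -2/(5 + W))
U(-1, r(5))³ = (-2/(5 + (2 + 5)))³ = (-2/(5 + 7))³ = (-2/12)³ = (-2*1/12)³ = (-⅙)³ = -1/216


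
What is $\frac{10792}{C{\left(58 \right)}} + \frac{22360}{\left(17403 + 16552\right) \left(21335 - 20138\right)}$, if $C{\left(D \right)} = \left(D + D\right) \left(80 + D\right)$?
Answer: $\frac{3658245365}{5421927609} \approx 0.67471$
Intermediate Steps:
$C{\left(D \right)} = 2 D \left(80 + D\right)$
$\frac{10792}{C{\left(58 \right)}} + \frac{22360}{\left(17403 + 16552\right) \left(21335 - 20138\right)} = \frac{10792}{2 \cdot 58 \left(80 + 58\right)} + \frac{22360}{\left(17403 + 16552\right) \left(21335 - 20138\right)} = \frac{10792}{2 \cdot 58 \cdot 138} + \frac{22360}{33955 \cdot 1197} = \frac{10792}{16008} + \frac{22360}{40644135} = 10792 \cdot \frac{1}{16008} + 22360 \cdot \frac{1}{40644135} = \frac{1349}{2001} + \frac{4472}{8128827} = \frac{3658245365}{5421927609}$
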